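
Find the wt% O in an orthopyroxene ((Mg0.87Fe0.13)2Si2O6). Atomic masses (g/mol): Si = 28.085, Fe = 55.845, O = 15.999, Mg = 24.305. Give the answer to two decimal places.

Formula mass = 1.74*24.305 + 0.26*55.845 + 2*28.085 + 6*15.999 = 208.974 g/mol, of which 95.994 g is O.
So O makes up 95.994/208.974 = 0.4594 of the mass, i.e. 45.94%.

45.94 weight percent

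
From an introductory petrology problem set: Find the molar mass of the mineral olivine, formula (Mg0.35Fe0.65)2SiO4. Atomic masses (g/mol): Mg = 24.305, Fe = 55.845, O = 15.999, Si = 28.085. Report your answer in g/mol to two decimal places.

181.69 g/mol

M = 0.70·24.305 + 1.30·55.845 + 1·28.085 + 4·15.999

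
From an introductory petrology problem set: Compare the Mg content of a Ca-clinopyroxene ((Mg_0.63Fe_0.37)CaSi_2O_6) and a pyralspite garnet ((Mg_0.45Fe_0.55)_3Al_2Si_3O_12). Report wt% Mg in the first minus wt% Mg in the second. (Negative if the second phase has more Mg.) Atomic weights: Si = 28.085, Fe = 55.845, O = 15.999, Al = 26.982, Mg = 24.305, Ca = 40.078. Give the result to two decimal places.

Mg in (Mg_0.63Fe_0.37)CaSi_2O_6: molar mass 228.217 g/mol; 0.63×24.305 = 15.312 g → 6.71 wt%.
Mg in (Mg_0.45Fe_0.55)_3Al_2Si_3O_12: molar mass 455.163 g/mol; 1.35×24.305 = 32.812 g → 7.21 wt%.
Difference = 6.71 − 7.21 = -0.50 percentage points.

-0.50 percentage points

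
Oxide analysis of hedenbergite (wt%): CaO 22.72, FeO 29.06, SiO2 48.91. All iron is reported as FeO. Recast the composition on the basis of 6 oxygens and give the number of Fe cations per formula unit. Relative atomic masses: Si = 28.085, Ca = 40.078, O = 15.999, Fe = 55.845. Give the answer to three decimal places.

0.996 Fe apfu

CaO: 22.72/56.077 = 0.40516 mol → 0.40516 mol Ca, 0.40516 mol O.
FeO: 29.06/71.844 = 0.40449 mol → 0.40449 mol Fe, 0.40449 mol O.
SiO2: 48.91/60.083 = 0.81404 mol → 0.81404 mol Si, 1.62808 mol O.
Total oxygen = 2.43773 mol. Normalization factor = 6/2.43773 = 2.46131.
Fe per 6 O = 0.40449 × 2.46131 = 0.996.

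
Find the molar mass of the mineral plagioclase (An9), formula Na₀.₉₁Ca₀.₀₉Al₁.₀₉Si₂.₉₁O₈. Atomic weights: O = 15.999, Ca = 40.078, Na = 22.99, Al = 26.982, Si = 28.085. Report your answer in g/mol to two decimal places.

263.66 g/mol

The formula mass is the sum 0.91*22.99 + 0.09*40.078 + 1.09*26.982 + 2.91*28.085 + 8*15.999.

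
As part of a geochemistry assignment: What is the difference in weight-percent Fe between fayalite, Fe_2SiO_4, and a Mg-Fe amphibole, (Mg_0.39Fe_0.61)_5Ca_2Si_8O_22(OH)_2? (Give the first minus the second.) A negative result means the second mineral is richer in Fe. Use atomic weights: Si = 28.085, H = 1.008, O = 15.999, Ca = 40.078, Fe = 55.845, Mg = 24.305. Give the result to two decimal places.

36.06 percentage points

Fe in Fe_2SiO_4: molar mass 203.771 g/mol; 2×55.845 = 111.690 g → 54.81 wt%.
Fe in (Mg_0.39Fe_0.61)_5Ca_2Si_8O_22(OH)_2: molar mass 908.550 g/mol; 3.05×55.845 = 170.327 g → 18.75 wt%.
Difference = 54.81 − 18.75 = 36.06 percentage points.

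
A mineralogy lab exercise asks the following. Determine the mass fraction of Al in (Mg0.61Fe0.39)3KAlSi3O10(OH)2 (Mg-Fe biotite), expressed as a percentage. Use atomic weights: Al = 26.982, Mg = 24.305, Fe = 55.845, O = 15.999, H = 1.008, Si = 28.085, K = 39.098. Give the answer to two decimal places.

Molar mass of (Mg0.61Fe0.39)3KAlSi3O10(OH)2: 1.83*24.305 + 1.17*55.845 + 1*39.098 + 1*26.982 + 3*28.085 + 12*15.999 + 2*1.008 = 454.156 g/mol.
Mass of Al per formula unit: 1 × 26.982 = 26.982 g.
Weight fraction Al = 26.982 / 454.156 = 0.0594.

5.94 weight percent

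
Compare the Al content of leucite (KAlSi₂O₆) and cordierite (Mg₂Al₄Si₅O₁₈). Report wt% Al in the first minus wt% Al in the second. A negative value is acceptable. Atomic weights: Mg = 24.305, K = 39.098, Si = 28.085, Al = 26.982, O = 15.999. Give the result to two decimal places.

-6.09 percentage points

First mineral: 26.982 g Al in 218.244 g formula = 12.36 wt% Al.
Second mineral: 107.928 g Al in 584.945 g formula = 18.45 wt% Al.
12.36% − 18.45% gives a difference of -6.09 percentage points.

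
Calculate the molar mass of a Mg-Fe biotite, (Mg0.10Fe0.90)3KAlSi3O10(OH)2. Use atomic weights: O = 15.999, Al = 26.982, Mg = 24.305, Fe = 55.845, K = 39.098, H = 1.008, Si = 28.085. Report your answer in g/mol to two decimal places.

The formula mass is the sum 0.30*24.305 + 2.70*55.845 + 1*39.098 + 1*26.982 + 3*28.085 + 12*15.999 + 2*1.008.

502.41 g/mol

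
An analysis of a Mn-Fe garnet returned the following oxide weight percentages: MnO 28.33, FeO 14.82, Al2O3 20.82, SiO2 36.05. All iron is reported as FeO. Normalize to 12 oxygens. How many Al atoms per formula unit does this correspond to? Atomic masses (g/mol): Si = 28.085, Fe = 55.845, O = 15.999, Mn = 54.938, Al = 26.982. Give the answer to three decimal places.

MnO: 28.33/70.937 = 0.39937 mol → 0.39937 mol Mn, 0.39937 mol O.
FeO: 14.82/71.844 = 0.20628 mol → 0.20628 mol Fe, 0.20628 mol O.
Al2O3: 20.82/101.961 = 0.20420 mol → 0.40840 mol Al, 0.61260 mol O.
SiO2: 36.05/60.083 = 0.60000 mol → 0.60000 mol Si, 1.20000 mol O.
Total oxygen = 2.41825 mol. Normalization factor = 12/2.41825 = 4.96227.
Al per 12 O = 0.40840 × 4.96227 = 2.027.

2.027 Al apfu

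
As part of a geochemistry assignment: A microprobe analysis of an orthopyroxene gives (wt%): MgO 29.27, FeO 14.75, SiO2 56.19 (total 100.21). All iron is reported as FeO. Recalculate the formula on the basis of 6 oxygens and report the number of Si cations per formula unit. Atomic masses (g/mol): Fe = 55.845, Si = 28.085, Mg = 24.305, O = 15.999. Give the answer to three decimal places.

MgO: 29.27/40.304 = 0.72623 mol → 0.72623 mol Mg, 0.72623 mol O.
FeO: 14.75/71.844 = 0.20531 mol → 0.20531 mol Fe, 0.20531 mol O.
SiO2: 56.19/60.083 = 0.93521 mol → 0.93521 mol Si, 1.87042 mol O.
Total oxygen = 2.80196 mol. Normalization factor = 6/2.80196 = 2.14136.
Si per 6 O = 0.93521 × 2.14136 = 2.003.

2.003 Si apfu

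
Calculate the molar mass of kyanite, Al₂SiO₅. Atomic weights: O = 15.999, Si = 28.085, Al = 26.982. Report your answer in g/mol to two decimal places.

162.04 g/mol

Al: 2 × 26.982 = 53.9640
Si: 1 × 28.085 = 28.0850
O: 5 × 15.999 = 79.9950
Summing the contributions gives the formula mass.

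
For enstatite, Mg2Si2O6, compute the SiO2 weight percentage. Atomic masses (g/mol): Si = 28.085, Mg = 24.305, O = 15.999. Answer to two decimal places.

59.85 wt%

M(Mg2Si2O6) = 200.774 g/mol; M(SiO2) = 60.083 g/mol.
Moles SiO2 per formula unit = 2 Si ÷ 1 = 2.0000.
SiO2 fraction = (2.0000 × 60.083) / 200.774 = 120.166/200.774 = 0.5985.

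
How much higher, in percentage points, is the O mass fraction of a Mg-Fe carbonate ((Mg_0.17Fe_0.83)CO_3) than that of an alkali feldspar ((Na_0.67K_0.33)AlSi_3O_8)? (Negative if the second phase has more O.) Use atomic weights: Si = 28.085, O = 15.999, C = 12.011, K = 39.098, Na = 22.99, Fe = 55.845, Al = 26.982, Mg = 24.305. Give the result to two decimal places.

M((Mg_0.17Fe_0.83)CO_3) = 110.491 g/mol, so wt% O = 47.997/110.491 × 100 = 43.44%.
M((Na_0.67K_0.33)AlSi_3O_8) = 267.535 g/mol, so wt% O = 127.992/267.535 × 100 = 47.84%.
43.44 − 47.84 = -4.40 pp.

-4.40 percentage points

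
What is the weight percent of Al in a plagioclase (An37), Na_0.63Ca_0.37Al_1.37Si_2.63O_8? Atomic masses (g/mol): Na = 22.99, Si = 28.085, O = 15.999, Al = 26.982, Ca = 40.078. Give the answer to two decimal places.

13.79 weight percent

Molar mass of Na_0.63Ca_0.37Al_1.37Si_2.63O_8: 0.63*22.99 + 0.37*40.078 + 1.37*26.982 + 2.63*28.085 + 8*15.999 = 268.133 g/mol.
Mass of Al per formula unit: 1.37 × 26.982 = 36.965 g.
Weight fraction Al = 36.965 / 268.133 = 0.1379.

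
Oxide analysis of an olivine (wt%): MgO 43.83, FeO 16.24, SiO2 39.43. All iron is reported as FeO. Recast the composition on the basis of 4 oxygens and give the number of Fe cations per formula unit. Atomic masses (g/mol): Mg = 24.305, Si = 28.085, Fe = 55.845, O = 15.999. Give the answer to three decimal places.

0.344 Fe apfu

MgO (M=40.304): mol = 1.08749; Mg = 1.08749, O = 1.08749.
FeO (M=71.844): mol = 0.22605; Fe = 0.22605, O = 0.22605.
SiO2 (M=60.083): mol = 0.65626; Si = 0.65626, O = 1.31252.
ΣO = 2.62606; factor = 4/ΣO = 1.52319.
Fe apfu = 0.22605 × 1.52319 = 0.344.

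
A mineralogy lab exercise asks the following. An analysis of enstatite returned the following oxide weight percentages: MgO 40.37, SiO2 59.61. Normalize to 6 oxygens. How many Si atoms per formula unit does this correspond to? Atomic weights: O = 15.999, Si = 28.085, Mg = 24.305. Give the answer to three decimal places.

1.994 Si apfu

MgO (M=40.304): mol = 1.00164; Mg = 1.00164, O = 1.00164.
SiO2 (M=60.083): mol = 0.99213; Si = 0.99213, O = 1.98426.
ΣO = 2.98590; factor = 6/ΣO = 2.00944.
Si apfu = 0.99213 × 2.00944 = 1.994.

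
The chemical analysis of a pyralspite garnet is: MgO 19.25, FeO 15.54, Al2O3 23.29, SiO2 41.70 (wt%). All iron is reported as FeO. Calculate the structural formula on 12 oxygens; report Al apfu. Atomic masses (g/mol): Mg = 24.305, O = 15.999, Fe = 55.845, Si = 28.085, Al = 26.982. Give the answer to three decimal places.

MgO (M=40.304): mol = 0.47762; Mg = 0.47762, O = 0.47762.
FeO (M=71.844): mol = 0.21630; Fe = 0.21630, O = 0.21630.
Al2O3 (M=101.961): mol = 0.22842; Al = 0.45684, O = 0.68526.
SiO2 (M=60.083): mol = 0.69404; Si = 0.69404, O = 1.38808.
ΣO = 2.76726; factor = 12/ΣO = 4.33642.
Al apfu = 0.45684 × 4.33642 = 1.981.

1.981 Al apfu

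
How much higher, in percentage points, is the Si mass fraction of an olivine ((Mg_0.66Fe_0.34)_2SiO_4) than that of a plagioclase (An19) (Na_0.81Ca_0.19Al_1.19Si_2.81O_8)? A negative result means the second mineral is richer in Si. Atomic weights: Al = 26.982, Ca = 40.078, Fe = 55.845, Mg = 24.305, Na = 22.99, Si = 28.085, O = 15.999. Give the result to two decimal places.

First mineral: 28.085 g Si in 162.138 g formula = 17.32 wt% Si.
Second mineral: 78.919 g Si in 265.256 g formula = 29.75 wt% Si.
17.32% − 29.75% gives a difference of -12.43 percentage points.

-12.43 percentage points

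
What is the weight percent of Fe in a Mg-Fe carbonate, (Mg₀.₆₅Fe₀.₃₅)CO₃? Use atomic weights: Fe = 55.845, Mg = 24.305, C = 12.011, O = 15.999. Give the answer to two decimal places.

20.50 wt%

Molar mass of (Mg₀.₆₅Fe₀.₃₅)CO₃: 0.65·24.305 + 0.35·55.845 + 1·12.011 + 3·15.999 = 95.352 g/mol.
Mass of Fe per formula unit: 0.35 × 55.845 = 19.546 g.
Weight fraction Fe = 19.546 / 95.352 = 0.2050.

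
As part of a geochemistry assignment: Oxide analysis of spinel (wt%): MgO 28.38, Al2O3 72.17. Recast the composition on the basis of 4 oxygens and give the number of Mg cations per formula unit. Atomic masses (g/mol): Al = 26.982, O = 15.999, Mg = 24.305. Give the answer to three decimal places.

0.996 Mg apfu

MgO (M=40.304): mol = 0.70415; Mg = 0.70415, O = 0.70415.
Al2O3 (M=101.961): mol = 0.70782; Al = 1.41564, O = 2.12346.
ΣO = 2.82761; factor = 4/ΣO = 1.41462.
Mg apfu = 0.70415 × 1.41462 = 0.996.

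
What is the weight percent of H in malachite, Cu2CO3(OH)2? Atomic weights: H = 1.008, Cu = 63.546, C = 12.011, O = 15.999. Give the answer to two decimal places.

0.91 wt%

Molar mass of Cu2CO3(OH)2: 2*63.546 + 1*12.011 + 5*15.999 + 2*1.008 = 221.114 g/mol.
Mass of H per formula unit: 2 × 1.008 = 2.016 g.
Weight fraction H = 2.016 / 221.114 = 0.0091.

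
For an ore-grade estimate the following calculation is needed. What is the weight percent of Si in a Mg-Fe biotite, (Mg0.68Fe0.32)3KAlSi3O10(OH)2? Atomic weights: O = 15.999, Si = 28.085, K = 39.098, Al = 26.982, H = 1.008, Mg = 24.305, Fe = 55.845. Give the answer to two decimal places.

18.83 mass %

Molar mass of (Mg0.68Fe0.32)3KAlSi3O10(OH)2: 2.04×24.305 + 0.96×55.845 + 1×39.098 + 1×26.982 + 3×28.085 + 12×15.999 + 2×1.008 = 447.532 g/mol.
Mass of Si per formula unit: 3 × 28.085 = 84.255 g.
Weight fraction Si = 84.255 / 447.532 = 0.1883.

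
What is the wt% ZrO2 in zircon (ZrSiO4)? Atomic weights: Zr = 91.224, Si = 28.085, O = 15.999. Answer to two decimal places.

67.22 wt%

Molar mass of ZrSiO4 = 1×91.224 + 1×28.085 + 4×15.999 = 183.305 g/mol.
Each formula unit contains 1 Zr, equivalent to 1/1 = 1.0000 mol ZrO2.
M(ZrO2) = 1×91.224 + 2×15.999 = 123.222 g/mol.
Mass of ZrO2 per formula unit = 1.0000 × 123.222 = 123.222 g.
ZrO2 wt% = 123.222 / 183.305 × 100 = 67.22%.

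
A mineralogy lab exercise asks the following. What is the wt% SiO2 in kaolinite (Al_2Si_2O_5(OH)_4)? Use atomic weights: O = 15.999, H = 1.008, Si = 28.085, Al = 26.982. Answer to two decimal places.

46.55 wt%

Formula mass = 258.157 g/mol.
2 Si → 2.0000 mol SiO2 per formula unit; M(SiO2) = 60.083, so SiO2 mass = 120.166 g.
120.166/258.157 × 100 = 46.55 wt%.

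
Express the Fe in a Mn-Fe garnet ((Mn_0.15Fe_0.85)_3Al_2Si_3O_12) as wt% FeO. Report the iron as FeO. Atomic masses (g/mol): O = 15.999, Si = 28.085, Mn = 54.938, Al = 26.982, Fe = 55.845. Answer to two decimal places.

36.84 wt%

M((Mn_0.15Fe_0.85)_3Al_2Si_3O_12) = 497.334 g/mol; M(FeO) = 71.844 g/mol.
Moles FeO per formula unit = 2.55 Fe ÷ 1 = 2.5500.
FeO fraction = (2.5500 × 71.844) / 497.334 = 183.202/497.334 = 0.3684.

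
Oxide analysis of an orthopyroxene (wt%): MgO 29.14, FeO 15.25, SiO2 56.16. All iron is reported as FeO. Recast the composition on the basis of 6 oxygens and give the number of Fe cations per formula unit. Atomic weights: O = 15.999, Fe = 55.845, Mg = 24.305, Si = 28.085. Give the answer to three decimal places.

0.454 Fe apfu

MgO: 29.14/40.304 = 0.72301 mol → 0.72301 mol Mg, 0.72301 mol O.
FeO: 15.25/71.844 = 0.21227 mol → 0.21227 mol Fe, 0.21227 mol O.
SiO2: 56.16/60.083 = 0.93471 mol → 0.93471 mol Si, 1.86942 mol O.
Total oxygen = 2.80470 mol. Normalization factor = 6/2.80470 = 2.13927.
Fe per 6 O = 0.21227 × 2.13927 = 0.454.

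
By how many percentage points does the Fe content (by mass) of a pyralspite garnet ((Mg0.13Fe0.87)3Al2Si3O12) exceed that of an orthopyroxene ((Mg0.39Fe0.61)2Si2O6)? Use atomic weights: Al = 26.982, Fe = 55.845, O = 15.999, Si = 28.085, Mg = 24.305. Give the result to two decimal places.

1.55 percentage points

Fe in (Mg0.13Fe0.87)3Al2Si3O12: molar mass 485.441 g/mol; 2.61×55.845 = 145.755 g → 30.03 wt%.
Fe in (Mg0.39Fe0.61)2Si2O6: molar mass 239.253 g/mol; 1.22×55.845 = 68.131 g → 28.48 wt%.
Difference = 30.03 − 28.48 = 1.55 percentage points.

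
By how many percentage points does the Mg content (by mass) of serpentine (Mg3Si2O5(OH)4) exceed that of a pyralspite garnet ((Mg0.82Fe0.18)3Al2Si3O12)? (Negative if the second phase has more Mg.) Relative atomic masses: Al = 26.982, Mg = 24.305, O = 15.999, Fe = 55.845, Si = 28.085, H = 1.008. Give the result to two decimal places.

12.08 percentage points

First mineral: 72.915 g Mg in 277.108 g formula = 26.31 wt% Mg.
Second mineral: 59.790 g Mg in 420.154 g formula = 14.23 wt% Mg.
26.31% − 14.23% gives a difference of 12.08 percentage points.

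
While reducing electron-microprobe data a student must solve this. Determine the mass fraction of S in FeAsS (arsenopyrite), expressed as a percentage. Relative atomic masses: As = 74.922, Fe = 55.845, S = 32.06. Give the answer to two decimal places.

Formula mass = 1·55.845 + 1·74.922 + 1·32.06 = 162.827 g/mol, of which 32.060 g is S.
So S makes up 32.060/162.827 = 0.1969 of the mass, i.e. 19.69%.

19.69 mass %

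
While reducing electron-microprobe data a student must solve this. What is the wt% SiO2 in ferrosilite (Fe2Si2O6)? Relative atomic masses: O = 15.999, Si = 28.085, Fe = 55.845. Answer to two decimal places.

M(Fe2Si2O6) = 263.854 g/mol; M(SiO2) = 60.083 g/mol.
Moles SiO2 per formula unit = 2 Si ÷ 1 = 2.0000.
SiO2 fraction = (2.0000 × 60.083) / 263.854 = 120.166/263.854 = 0.4554.

45.54 wt%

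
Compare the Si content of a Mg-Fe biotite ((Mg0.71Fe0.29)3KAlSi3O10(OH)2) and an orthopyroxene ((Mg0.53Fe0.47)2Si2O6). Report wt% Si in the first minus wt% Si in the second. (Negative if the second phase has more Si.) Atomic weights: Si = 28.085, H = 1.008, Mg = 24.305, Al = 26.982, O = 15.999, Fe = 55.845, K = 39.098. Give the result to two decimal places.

-5.43 percentage points

First mineral: 84.255 g Si in 444.694 g formula = 18.95 wt% Si.
Second mineral: 56.170 g Si in 230.422 g formula = 24.38 wt% Si.
18.95% − 24.38% gives a difference of -5.43 percentage points.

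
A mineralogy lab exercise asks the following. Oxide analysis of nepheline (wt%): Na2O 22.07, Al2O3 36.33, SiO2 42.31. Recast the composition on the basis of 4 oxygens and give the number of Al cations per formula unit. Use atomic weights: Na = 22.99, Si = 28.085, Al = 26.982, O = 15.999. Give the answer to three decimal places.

1.006 Al apfu

22.07 wt% Na2O ÷ 61.979 g/mol = 0.35609 mol, giving 0.71218 Na and 0.35609 O.
36.33 wt% Al2O3 ÷ 101.961 g/mol = 0.35631 mol, giving 0.71262 Al and 1.06893 O.
42.31 wt% SiO2 ÷ 60.083 g/mol = 0.70419 mol, giving 0.70419 Si and 1.40838 O.
Oxygen sums to 2.83340; scaling by 4/2.83340 = 1.41173 puts the formula on 4 O.
Al: 0.71262 × 1.41173 = 1.006 atoms per formula unit.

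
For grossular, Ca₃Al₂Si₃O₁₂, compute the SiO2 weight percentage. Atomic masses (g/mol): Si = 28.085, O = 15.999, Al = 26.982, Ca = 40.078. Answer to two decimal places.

40.02 wt%

Molar mass of Ca₃Al₂Si₃O₁₂ = 3·40.078 + 2·26.982 + 3·28.085 + 12·15.999 = 450.441 g/mol.
Each formula unit contains 3 Si, equivalent to 3/1 = 3.0000 mol SiO2.
M(SiO2) = 1×28.085 + 2×15.999 = 60.083 g/mol.
Mass of SiO2 per formula unit = 3.0000 × 60.083 = 180.249 g.
SiO2 wt% = 180.249 / 450.441 × 100 = 40.02%.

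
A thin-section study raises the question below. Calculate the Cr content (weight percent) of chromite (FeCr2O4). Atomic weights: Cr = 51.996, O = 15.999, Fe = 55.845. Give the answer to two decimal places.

46.46 weight percent

Molar mass of FeCr2O4: 1×55.845 + 2×51.996 + 4×15.999 = 223.833 g/mol.
Mass of Cr per formula unit: 2 × 51.996 = 103.992 g.
Weight fraction Cr = 103.992 / 223.833 = 0.4646.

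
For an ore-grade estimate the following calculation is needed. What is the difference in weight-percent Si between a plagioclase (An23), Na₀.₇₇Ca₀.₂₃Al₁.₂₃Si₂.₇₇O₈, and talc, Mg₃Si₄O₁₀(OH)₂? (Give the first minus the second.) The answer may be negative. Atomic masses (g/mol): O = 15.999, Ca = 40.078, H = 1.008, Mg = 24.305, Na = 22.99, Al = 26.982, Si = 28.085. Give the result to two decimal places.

M(Na₀.₇₇Ca₀.₂₃Al₁.₂₃Si₂.₇₇O₈) = 265.896 g/mol, so wt% Si = 77.795/265.896 × 100 = 29.26%.
M(Mg₃Si₄O₁₀(OH)₂) = 379.259 g/mol, so wt% Si = 112.340/379.259 × 100 = 29.62%.
29.26 − 29.62 = -0.36 pp.

-0.36 percentage points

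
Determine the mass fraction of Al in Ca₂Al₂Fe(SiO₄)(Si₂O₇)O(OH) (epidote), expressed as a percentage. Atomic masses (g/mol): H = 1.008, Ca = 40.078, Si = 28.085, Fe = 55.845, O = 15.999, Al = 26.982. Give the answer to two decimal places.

11.17 mass %

M(Ca₂Al₂Fe(SiO₄)(Si₂O₇)O(OH)) = 483.215 g/mol.
Al contributes 2 × 26.982 = 53.964 g per mole.
53.964/483.215 = 0.1117 → 11.17%.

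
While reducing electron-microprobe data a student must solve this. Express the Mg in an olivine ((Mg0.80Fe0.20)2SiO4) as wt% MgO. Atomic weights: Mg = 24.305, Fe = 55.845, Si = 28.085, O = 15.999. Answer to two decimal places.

M((Mg0.80Fe0.20)2SiO4) = 153.307 g/mol; M(MgO) = 40.304 g/mol.
Moles MgO per formula unit = 1.60 Mg ÷ 1 = 1.6000.
MgO fraction = (1.6000 × 40.304) / 153.307 = 64.486/153.307 = 0.4206.

42.06 wt%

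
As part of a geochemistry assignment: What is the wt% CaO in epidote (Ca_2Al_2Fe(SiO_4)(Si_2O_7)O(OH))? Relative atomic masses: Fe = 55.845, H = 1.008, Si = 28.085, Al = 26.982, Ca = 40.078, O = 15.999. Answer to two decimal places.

Molar mass of Ca_2Al_2Fe(SiO_4)(Si_2O_7)O(OH) = 2×40.078 + 2×26.982 + 1×55.845 + 3×28.085 + 13×15.999 + 1×1.008 = 483.215 g/mol.
Each formula unit contains 2 Ca, equivalent to 2/1 = 2.0000 mol CaO.
M(CaO) = 1×40.078 + 1×15.999 = 56.077 g/mol.
Mass of CaO per formula unit = 2.0000 × 56.077 = 112.154 g.
CaO wt% = 112.154 / 483.215 × 100 = 23.21%.

23.21 wt%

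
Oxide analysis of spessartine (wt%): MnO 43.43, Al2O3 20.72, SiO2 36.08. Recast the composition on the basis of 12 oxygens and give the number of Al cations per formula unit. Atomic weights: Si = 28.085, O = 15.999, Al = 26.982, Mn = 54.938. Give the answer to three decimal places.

2.013 Al apfu

43.43 wt% MnO ÷ 70.937 g/mol = 0.61223 mol, giving 0.61223 Mn and 0.61223 O.
20.72 wt% Al2O3 ÷ 101.961 g/mol = 0.20321 mol, giving 0.40642 Al and 0.60963 O.
36.08 wt% SiO2 ÷ 60.083 g/mol = 0.60050 mol, giving 0.60050 Si and 1.20100 O.
Oxygen sums to 2.42286; scaling by 12/2.42286 = 4.95282 puts the formula on 12 O.
Al: 0.40642 × 4.95282 = 2.013 atoms per formula unit.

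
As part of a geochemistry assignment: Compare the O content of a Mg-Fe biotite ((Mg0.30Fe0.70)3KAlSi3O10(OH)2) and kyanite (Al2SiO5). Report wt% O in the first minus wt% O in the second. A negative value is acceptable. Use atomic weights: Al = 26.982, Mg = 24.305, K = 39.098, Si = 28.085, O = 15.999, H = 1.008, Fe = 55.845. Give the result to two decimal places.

-9.66 percentage points

M((Mg0.30Fe0.70)3KAlSi3O10(OH)2) = 483.488 g/mol, so wt% O = 191.988/483.488 × 100 = 39.71%.
M(Al2SiO5) = 162.044 g/mol, so wt% O = 79.995/162.044 × 100 = 49.37%.
39.71 − 49.37 = -9.66 pp.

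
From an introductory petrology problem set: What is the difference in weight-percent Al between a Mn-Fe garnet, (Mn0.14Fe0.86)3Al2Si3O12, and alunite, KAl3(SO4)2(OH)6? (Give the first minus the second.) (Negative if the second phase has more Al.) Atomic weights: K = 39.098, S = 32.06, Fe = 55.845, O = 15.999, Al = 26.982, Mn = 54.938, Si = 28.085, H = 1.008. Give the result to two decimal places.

First mineral: 53.964 g Al in 497.361 g formula = 10.85 wt% Al.
Second mineral: 80.946 g Al in 414.198 g formula = 19.54 wt% Al.
10.85% − 19.54% gives a difference of -8.69 percentage points.

-8.69 percentage points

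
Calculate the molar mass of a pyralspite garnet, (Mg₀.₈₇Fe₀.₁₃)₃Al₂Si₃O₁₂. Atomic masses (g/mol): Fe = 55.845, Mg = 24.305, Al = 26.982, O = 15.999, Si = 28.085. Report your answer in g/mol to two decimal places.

415.42 g/mol

M = 2.61(24.305) + 0.39(55.845) + 2(26.982) + 3(28.085) + 12(15.999)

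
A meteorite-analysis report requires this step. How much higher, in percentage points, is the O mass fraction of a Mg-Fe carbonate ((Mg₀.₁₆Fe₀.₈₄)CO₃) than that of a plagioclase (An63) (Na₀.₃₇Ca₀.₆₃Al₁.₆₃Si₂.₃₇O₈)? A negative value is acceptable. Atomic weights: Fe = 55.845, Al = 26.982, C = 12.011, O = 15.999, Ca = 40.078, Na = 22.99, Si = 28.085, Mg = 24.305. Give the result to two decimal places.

First mineral: 47.997 g O in 110.807 g formula = 43.32 wt% O.
Second mineral: 127.992 g O in 272.290 g formula = 47.01 wt% O.
43.32% − 47.01% gives a difference of -3.69 percentage points.

-3.69 percentage points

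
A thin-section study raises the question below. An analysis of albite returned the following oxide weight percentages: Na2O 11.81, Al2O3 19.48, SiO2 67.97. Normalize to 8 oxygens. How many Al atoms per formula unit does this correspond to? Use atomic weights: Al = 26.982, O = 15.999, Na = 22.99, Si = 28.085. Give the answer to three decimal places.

1.010 Al apfu

Na2O: 11.81/61.979 = 0.19055 mol → 0.38110 mol Na, 0.19055 mol O.
Al2O3: 19.48/101.961 = 0.19105 mol → 0.38210 mol Al, 0.57315 mol O.
SiO2: 67.97/60.083 = 1.13127 mol → 1.13127 mol Si, 2.26254 mol O.
Total oxygen = 3.02624 mol. Normalization factor = 8/3.02624 = 2.64354.
Al per 8 O = 0.38210 × 2.64354 = 1.010.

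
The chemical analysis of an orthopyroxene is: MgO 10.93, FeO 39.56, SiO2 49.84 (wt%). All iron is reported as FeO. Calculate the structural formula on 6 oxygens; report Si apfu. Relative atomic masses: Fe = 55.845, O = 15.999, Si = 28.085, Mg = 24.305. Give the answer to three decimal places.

MgO (M=40.304): mol = 0.27119; Mg = 0.27119, O = 0.27119.
FeO (M=71.844): mol = 0.55064; Fe = 0.55064, O = 0.55064.
SiO2 (M=60.083): mol = 0.82952; Si = 0.82952, O = 1.65904.
ΣO = 2.48087; factor = 6/ΣO = 2.41851.
Si apfu = 0.82952 × 2.41851 = 2.006.

2.006 Si apfu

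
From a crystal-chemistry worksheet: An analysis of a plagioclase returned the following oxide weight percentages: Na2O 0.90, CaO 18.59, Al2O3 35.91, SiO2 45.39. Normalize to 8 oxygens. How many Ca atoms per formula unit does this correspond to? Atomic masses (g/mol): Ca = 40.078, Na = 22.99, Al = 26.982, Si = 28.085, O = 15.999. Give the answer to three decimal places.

0.910 Ca apfu

Na2O: 0.90/61.979 = 0.01452 mol → 0.02904 mol Na, 0.01452 mol O.
CaO: 18.59/56.077 = 0.33151 mol → 0.33151 mol Ca, 0.33151 mol O.
Al2O3: 35.91/101.961 = 0.35219 mol → 0.70438 mol Al, 1.05657 mol O.
SiO2: 45.39/60.083 = 0.75545 mol → 0.75545 mol Si, 1.51090 mol O.
Total oxygen = 2.91350 mol. Normalization factor = 8/2.91350 = 2.74584.
Ca per 8 O = 0.33151 × 2.74584 = 0.910.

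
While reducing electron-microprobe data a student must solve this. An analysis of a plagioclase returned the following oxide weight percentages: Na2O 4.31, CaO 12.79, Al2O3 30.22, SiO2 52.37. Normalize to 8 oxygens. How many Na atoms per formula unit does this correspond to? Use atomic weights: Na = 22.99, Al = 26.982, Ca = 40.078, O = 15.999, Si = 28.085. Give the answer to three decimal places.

Na2O: 4.31/61.979 = 0.06954 mol → 0.13908 mol Na, 0.06954 mol O.
CaO: 12.79/56.077 = 0.22808 mol → 0.22808 mol Ca, 0.22808 mol O.
Al2O3: 30.22/101.961 = 0.29639 mol → 0.59278 mol Al, 0.88917 mol O.
SiO2: 52.37/60.083 = 0.87163 mol → 0.87163 mol Si, 1.74326 mol O.
Total oxygen = 2.93005 mol. Normalization factor = 8/2.93005 = 2.73033.
Na per 8 O = 0.13908 × 2.73033 = 0.380.

0.380 Na apfu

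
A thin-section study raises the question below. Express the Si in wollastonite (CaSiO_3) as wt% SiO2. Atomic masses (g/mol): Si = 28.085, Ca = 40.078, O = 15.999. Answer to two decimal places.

51.72 wt%

Molar mass of CaSiO_3 = 1·40.078 + 1·28.085 + 3·15.999 = 116.160 g/mol.
Each formula unit contains 1 Si, equivalent to 1/1 = 1.0000 mol SiO2.
M(SiO2) = 1×28.085 + 2×15.999 = 60.083 g/mol.
Mass of SiO2 per formula unit = 1.0000 × 60.083 = 60.083 g.
SiO2 wt% = 60.083 / 116.160 × 100 = 51.72%.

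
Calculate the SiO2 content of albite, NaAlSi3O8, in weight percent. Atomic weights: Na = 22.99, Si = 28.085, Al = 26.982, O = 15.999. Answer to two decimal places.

Molar mass of NaAlSi3O8 = 1*22.99 + 1*26.982 + 3*28.085 + 8*15.999 = 262.219 g/mol.
Each formula unit contains 3 Si, equivalent to 3/1 = 3.0000 mol SiO2.
M(SiO2) = 1×28.085 + 2×15.999 = 60.083 g/mol.
Mass of SiO2 per formula unit = 3.0000 × 60.083 = 180.249 g.
SiO2 wt% = 180.249 / 262.219 × 100 = 68.74%.

68.74 wt%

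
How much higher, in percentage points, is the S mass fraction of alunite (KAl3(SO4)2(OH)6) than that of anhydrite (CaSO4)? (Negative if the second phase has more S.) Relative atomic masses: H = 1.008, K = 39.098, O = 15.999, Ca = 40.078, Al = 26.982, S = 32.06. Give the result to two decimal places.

M(KAl3(SO4)2(OH)6) = 414.198 g/mol, so wt% S = 64.120/414.198 × 100 = 15.48%.
M(CaSO4) = 136.134 g/mol, so wt% S = 32.060/136.134 × 100 = 23.55%.
15.48 − 23.55 = -8.07 pp.

-8.07 percentage points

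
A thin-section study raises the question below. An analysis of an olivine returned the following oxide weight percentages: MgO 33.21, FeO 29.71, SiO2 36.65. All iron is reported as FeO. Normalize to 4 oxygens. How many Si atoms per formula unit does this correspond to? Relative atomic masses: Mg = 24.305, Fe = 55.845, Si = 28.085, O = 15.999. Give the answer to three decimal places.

MgO (M=40.304): mol = 0.82399; Mg = 0.82399, O = 0.82399.
FeO (M=71.844): mol = 0.41353; Fe = 0.41353, O = 0.41353.
SiO2 (M=60.083): mol = 0.60999; Si = 0.60999, O = 1.21998.
ΣO = 2.45750; factor = 4/ΣO = 1.62767.
Si apfu = 0.60999 × 1.62767 = 0.993.

0.993 Si apfu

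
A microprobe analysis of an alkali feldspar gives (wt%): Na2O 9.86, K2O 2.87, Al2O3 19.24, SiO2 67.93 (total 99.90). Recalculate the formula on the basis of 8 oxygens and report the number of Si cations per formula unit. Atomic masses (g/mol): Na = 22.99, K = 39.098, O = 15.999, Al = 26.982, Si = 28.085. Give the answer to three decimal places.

2.998 Si apfu

Na2O: 9.86/61.979 = 0.15909 mol → 0.31818 mol Na, 0.15909 mol O.
K2O: 2.87/94.195 = 0.03047 mol → 0.06094 mol K, 0.03047 mol O.
Al2O3: 19.24/101.961 = 0.18870 mol → 0.37740 mol Al, 0.56610 mol O.
SiO2: 67.93/60.083 = 1.13060 mol → 1.13060 mol Si, 2.26120 mol O.
Total oxygen = 3.01686 mol. Normalization factor = 8/3.01686 = 2.65176.
Si per 8 O = 1.13060 × 2.65176 = 2.998.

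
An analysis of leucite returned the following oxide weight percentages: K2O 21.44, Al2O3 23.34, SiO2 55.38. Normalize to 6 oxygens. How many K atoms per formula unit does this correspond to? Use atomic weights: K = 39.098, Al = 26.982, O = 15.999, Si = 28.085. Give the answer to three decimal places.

K2O (M=94.195): mol = 0.22761; K = 0.45522, O = 0.22761.
Al2O3 (M=101.961): mol = 0.22891; Al = 0.45782, O = 0.68673.
SiO2 (M=60.083): mol = 0.92172; Si = 0.92172, O = 1.84344.
ΣO = 2.75778; factor = 6/ΣO = 2.17566.
K apfu = 0.45522 × 2.17566 = 0.990.

0.990 K apfu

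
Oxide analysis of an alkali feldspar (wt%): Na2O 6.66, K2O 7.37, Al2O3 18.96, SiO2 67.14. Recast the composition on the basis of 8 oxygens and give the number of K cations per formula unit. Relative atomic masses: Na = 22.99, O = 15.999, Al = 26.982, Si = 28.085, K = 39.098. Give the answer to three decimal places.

0.420 K apfu

Na2O (M=61.979): mol = 0.10746; Na = 0.21492, O = 0.10746.
K2O (M=94.195): mol = 0.07824; K = 0.15648, O = 0.07824.
Al2O3 (M=101.961): mol = 0.18595; Al = 0.37190, O = 0.55785.
SiO2 (M=60.083): mol = 1.11745; Si = 1.11745, O = 2.23490.
ΣO = 2.97845; factor = 8/ΣO = 2.68596.
K apfu = 0.15648 × 2.68596 = 0.420.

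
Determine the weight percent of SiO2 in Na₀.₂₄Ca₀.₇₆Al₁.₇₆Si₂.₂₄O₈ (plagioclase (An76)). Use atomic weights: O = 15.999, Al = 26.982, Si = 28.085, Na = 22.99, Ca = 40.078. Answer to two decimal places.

49.05 wt%

Molar mass of Na₀.₂₄Ca₀.₇₆Al₁.₇₆Si₂.₂₄O₈ = 0.24×22.99 + 0.76×40.078 + 1.76×26.982 + 2.24×28.085 + 8×15.999 = 274.368 g/mol.
Each formula unit contains 2.24 Si, equivalent to 2.24/1 = 2.2400 mol SiO2.
M(SiO2) = 1×28.085 + 2×15.999 = 60.083 g/mol.
Mass of SiO2 per formula unit = 2.2400 × 60.083 = 134.586 g.
SiO2 wt% = 134.586 / 274.368 × 100 = 49.05%.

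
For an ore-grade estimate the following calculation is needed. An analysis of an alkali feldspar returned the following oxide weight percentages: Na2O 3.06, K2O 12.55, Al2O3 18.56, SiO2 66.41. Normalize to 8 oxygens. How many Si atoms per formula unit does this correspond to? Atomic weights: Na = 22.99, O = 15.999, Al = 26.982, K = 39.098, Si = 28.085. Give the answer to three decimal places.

3.008 Si apfu

Na2O: 3.06/61.979 = 0.04937 mol → 0.09874 mol Na, 0.04937 mol O.
K2O: 12.55/94.195 = 0.13323 mol → 0.26646 mol K, 0.13323 mol O.
Al2O3: 18.56/101.961 = 0.18203 mol → 0.36406 mol Al, 0.54609 mol O.
SiO2: 66.41/60.083 = 1.10530 mol → 1.10530 mol Si, 2.21060 mol O.
Total oxygen = 2.93929 mol. Normalization factor = 8/2.93929 = 2.72175.
Si per 8 O = 1.10530 × 2.72175 = 3.008.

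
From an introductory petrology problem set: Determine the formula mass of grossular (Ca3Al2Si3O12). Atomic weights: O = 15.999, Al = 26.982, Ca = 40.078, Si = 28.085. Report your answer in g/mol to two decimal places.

450.44 g/mol

Ca: 3 × 40.078 = 120.2340
Al: 2 × 26.982 = 53.9640
Si: 3 × 28.085 = 84.2550
O: 12 × 15.999 = 191.9880
Summing the contributions gives the formula mass.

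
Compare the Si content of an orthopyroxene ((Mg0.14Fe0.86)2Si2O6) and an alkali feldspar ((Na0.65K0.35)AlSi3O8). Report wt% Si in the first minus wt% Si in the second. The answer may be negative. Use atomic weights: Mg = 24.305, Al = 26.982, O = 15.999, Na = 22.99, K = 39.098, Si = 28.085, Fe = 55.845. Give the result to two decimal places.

First mineral: 56.170 g Si in 255.023 g formula = 22.03 wt% Si.
Second mineral: 84.255 g Si in 267.857 g formula = 31.46 wt% Si.
22.03% − 31.46% gives a difference of -9.43 percentage points.

-9.43 percentage points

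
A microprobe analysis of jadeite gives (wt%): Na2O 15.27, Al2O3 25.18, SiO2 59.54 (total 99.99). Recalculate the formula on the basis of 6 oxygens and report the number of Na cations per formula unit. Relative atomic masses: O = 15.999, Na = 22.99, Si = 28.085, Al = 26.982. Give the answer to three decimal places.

0.996 Na apfu

Na2O: 15.27/61.979 = 0.24637 mol → 0.49274 mol Na, 0.24637 mol O.
Al2O3: 25.18/101.961 = 0.24696 mol → 0.49392 mol Al, 0.74088 mol O.
SiO2: 59.54/60.083 = 0.99096 mol → 0.99096 mol Si, 1.98192 mol O.
Total oxygen = 2.96917 mol. Normalization factor = 6/2.96917 = 2.02077.
Na per 6 O = 0.49274 × 2.02077 = 0.996.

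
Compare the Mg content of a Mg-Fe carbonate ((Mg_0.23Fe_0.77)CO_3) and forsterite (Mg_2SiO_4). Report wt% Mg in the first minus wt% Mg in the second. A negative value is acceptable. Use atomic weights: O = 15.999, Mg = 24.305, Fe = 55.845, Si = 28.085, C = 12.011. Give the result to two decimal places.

-29.40 percentage points

Mg in (Mg_0.23Fe_0.77)CO_3: molar mass 108.599 g/mol; 0.23×24.305 = 5.590 g → 5.15 wt%.
Mg in Mg_2SiO_4: molar mass 140.691 g/mol; 2×24.305 = 48.610 g → 34.55 wt%.
Difference = 5.15 − 34.55 = -29.40 percentage points.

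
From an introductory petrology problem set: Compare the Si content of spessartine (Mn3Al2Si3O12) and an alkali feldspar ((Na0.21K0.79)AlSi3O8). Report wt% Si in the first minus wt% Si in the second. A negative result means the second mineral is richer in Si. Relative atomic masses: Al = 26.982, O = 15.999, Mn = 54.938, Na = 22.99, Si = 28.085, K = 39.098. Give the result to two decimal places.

Si in Mn3Al2Si3O12: molar mass 495.021 g/mol; 3×28.085 = 84.255 g → 17.02 wt%.
Si in (Na0.21K0.79)AlSi3O8: molar mass 274.944 g/mol; 3×28.085 = 84.255 g → 30.64 wt%.
Difference = 17.02 − 30.64 = -13.62 percentage points.

-13.62 percentage points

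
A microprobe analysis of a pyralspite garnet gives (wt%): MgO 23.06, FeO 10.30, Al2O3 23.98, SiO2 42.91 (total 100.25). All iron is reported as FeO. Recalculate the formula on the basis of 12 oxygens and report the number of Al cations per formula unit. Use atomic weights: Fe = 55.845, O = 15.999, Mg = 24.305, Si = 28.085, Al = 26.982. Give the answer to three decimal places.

1.981 Al apfu

23.06 wt% MgO ÷ 40.304 g/mol = 0.57215 mol, giving 0.57215 Mg and 0.57215 O.
10.30 wt% FeO ÷ 71.844 g/mol = 0.14337 mol, giving 0.14337 Fe and 0.14337 O.
23.98 wt% Al2O3 ÷ 101.961 g/mol = 0.23519 mol, giving 0.47038 Al and 0.70557 O.
42.91 wt% SiO2 ÷ 60.083 g/mol = 0.71418 mol, giving 0.71418 Si and 1.42836 O.
Oxygen sums to 2.84945; scaling by 12/2.84945 = 4.21134 puts the formula on 12 O.
Al: 0.47038 × 4.21134 = 1.981 atoms per formula unit.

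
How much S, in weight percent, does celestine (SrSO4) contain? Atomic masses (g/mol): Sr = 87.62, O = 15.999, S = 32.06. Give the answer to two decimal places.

Formula mass = 1·87.62 + 1·32.06 + 4·15.999 = 183.676 g/mol, of which 32.060 g is S.
So S makes up 32.060/183.676 = 0.1745 of the mass, i.e. 17.45%.

17.45 weight percent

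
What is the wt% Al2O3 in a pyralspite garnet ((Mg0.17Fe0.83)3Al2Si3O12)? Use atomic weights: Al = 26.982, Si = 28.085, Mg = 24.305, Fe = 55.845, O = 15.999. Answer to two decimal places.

21.17 wt%

M((Mg0.17Fe0.83)3Al2Si3O12) = 481.657 g/mol; M(Al2O3) = 101.961 g/mol.
Moles Al2O3 per formula unit = 2 Al ÷ 2 = 1.0000.
Al2O3 fraction = (1.0000 × 101.961) / 481.657 = 101.961/481.657 = 0.2117.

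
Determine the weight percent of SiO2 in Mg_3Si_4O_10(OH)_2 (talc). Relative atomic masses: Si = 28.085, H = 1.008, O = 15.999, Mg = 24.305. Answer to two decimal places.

63.37 wt%

Molar mass of Mg_3Si_4O_10(OH)_2 = 3×24.305 + 4×28.085 + 12×15.999 + 2×1.008 = 379.259 g/mol.
Each formula unit contains 4 Si, equivalent to 4/1 = 4.0000 mol SiO2.
M(SiO2) = 1×28.085 + 2×15.999 = 60.083 g/mol.
Mass of SiO2 per formula unit = 4.0000 × 60.083 = 240.332 g.
SiO2 wt% = 240.332 / 379.259 × 100 = 63.37%.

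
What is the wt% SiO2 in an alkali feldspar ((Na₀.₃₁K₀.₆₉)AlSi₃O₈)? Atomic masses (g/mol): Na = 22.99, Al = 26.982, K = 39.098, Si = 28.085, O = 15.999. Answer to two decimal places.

65.94 wt%

M((Na₀.₃₁K₀.₆₉)AlSi₃O₈) = 273.334 g/mol; M(SiO2) = 60.083 g/mol.
Moles SiO2 per formula unit = 3 Si ÷ 1 = 3.0000.
SiO2 fraction = (3.0000 × 60.083) / 273.334 = 180.249/273.334 = 0.6594.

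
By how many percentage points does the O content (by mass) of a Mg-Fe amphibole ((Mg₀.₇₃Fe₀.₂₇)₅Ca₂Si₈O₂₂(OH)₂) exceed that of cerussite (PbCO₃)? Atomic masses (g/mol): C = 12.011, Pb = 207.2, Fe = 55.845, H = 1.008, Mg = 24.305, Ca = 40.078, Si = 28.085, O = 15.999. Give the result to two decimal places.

26.95 percentage points

First mineral: 383.976 g O in 854.932 g formula = 44.91 wt% O.
Second mineral: 47.997 g O in 267.208 g formula = 17.96 wt% O.
44.91% − 17.96% gives a difference of 26.95 percentage points.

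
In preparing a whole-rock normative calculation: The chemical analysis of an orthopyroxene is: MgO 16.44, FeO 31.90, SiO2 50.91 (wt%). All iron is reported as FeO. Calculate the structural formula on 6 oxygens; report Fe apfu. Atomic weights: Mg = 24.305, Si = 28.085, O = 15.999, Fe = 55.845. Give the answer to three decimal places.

1.046 Fe apfu

MgO: 16.44/40.304 = 0.40790 mol → 0.40790 mol Mg, 0.40790 mol O.
FeO: 31.90/71.844 = 0.44402 mol → 0.44402 mol Fe, 0.44402 mol O.
SiO2: 50.91/60.083 = 0.84733 mol → 0.84733 mol Si, 1.69466 mol O.
Total oxygen = 2.54658 mol. Normalization factor = 6/2.54658 = 2.35610.
Fe per 6 O = 0.44402 × 2.35610 = 1.046.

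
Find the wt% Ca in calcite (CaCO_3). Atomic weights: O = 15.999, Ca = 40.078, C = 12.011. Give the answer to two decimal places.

40.04 mass %

Molar mass of CaCO_3: 1*40.078 + 1*12.011 + 3*15.999 = 100.086 g/mol.
Mass of Ca per formula unit: 1 × 40.078 = 40.078 g.
Weight fraction Ca = 40.078 / 100.086 = 0.4004.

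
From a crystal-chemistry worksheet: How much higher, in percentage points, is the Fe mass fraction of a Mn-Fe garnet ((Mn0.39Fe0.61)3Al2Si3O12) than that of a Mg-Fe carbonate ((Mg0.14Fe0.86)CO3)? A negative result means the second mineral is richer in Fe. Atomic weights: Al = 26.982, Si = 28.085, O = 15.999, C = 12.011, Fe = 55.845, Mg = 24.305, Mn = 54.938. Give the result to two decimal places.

Fe in (Mn0.39Fe0.61)3Al2Si3O12: molar mass 496.681 g/mol; 1.83×55.845 = 102.196 g → 20.58 wt%.
Fe in (Mg0.14Fe0.86)CO3: molar mass 111.437 g/mol; 0.86×55.845 = 48.027 g → 43.10 wt%.
Difference = 20.58 − 43.10 = -22.52 percentage points.

-22.52 percentage points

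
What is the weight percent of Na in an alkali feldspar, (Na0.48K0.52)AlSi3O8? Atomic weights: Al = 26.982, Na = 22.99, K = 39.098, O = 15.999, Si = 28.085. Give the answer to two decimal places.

4.08 weight percent

Molar mass of (Na0.48K0.52)AlSi3O8: 0.48·22.99 + 0.52·39.098 + 1·26.982 + 3·28.085 + 8·15.999 = 270.595 g/mol.
Mass of Na per formula unit: 0.48 × 22.99 = 11.035 g.
Weight fraction Na = 11.035 / 270.595 = 0.0408.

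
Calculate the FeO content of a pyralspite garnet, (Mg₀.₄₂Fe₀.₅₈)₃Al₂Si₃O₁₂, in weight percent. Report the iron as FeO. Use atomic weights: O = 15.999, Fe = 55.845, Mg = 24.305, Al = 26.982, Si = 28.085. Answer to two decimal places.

Formula mass = 458.002 g/mol.
1.74 Fe → 1.7400 mol FeO per formula unit; M(FeO) = 71.844, so FeO mass = 125.009 g.
125.009/458.002 × 100 = 27.29 wt%.

27.29 wt%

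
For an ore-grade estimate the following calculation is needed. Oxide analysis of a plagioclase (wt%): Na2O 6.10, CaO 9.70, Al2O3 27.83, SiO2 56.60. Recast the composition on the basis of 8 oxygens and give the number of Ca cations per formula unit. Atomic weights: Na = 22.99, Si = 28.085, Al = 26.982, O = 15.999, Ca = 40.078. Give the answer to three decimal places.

0.465 Ca apfu

Na2O (M=61.979): mol = 0.09842; Na = 0.19684, O = 0.09842.
CaO (M=56.077): mol = 0.17298; Ca = 0.17298, O = 0.17298.
Al2O3 (M=101.961): mol = 0.27295; Al = 0.54590, O = 0.81885.
SiO2 (M=60.083): mol = 0.94203; Si = 0.94203, O = 1.88406.
ΣO = 2.97431; factor = 8/ΣO = 2.68970.
Ca apfu = 0.17298 × 2.68970 = 0.465.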